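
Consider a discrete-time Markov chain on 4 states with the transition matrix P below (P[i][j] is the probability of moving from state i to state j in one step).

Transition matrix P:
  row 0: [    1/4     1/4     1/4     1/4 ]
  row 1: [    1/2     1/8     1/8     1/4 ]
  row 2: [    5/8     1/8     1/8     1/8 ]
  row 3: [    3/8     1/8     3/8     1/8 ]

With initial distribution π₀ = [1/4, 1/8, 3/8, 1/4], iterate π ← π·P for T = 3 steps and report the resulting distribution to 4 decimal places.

t=0: π = [0.2500, 0.1250, 0.3750, 0.2500]
t=1: π = [0.4531, 0.1563, 0.2188, 0.1719]
t=2: π = [0.3926, 0.1816, 0.2246, 0.2012]
t=3: π = [0.4048, 0.1741, 0.2244, 0.1968]

π = [0.4048, 0.1741, 0.2244, 0.1968]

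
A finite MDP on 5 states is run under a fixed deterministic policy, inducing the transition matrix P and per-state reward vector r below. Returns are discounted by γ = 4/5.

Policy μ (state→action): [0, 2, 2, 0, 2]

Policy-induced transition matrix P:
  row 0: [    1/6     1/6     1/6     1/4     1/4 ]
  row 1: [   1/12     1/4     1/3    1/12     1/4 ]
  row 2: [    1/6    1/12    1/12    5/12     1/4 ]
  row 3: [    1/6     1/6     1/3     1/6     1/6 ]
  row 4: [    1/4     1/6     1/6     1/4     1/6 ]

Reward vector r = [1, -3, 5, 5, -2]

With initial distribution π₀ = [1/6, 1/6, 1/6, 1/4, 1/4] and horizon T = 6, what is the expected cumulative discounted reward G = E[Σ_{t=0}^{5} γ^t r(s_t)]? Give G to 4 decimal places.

G = 5.3533

t=0: π = [0.1667, 0.1667, 0.1667, 0.2500, 0.2500], E[r] = 1.2500, γ^t·E[r] = 1.250000, running G = 1.250000
t=1: π = [0.1736, 0.1667, 0.2222, 0.2292, 0.2083], E[r] = 1.5139, γ^t·E[r] = 1.211111, running G = 2.461111
t=2: π = [0.1701, 0.1620, 0.2141, 0.2402, 0.2135], E[r] = 1.5284, γ^t·E[r] = 0.978148, running G = 3.439259
t=3: π = [0.1710, 0.1623, 0.2159, 0.2387, 0.2122], E[r] = 1.5322, γ^t·E[r] = 0.784494, running G = 4.223753
t=4: π = [0.1708, 0.1622, 0.2155, 0.2390, 0.2124], E[r] = 1.5321, γ^t·E[r] = 0.627534, running G = 4.851287
t=5: π = [0.1709, 0.1622, 0.2156, 0.2390, 0.2124], E[r] = 1.5321, γ^t·E[r] = 0.502054, running G = 5.353342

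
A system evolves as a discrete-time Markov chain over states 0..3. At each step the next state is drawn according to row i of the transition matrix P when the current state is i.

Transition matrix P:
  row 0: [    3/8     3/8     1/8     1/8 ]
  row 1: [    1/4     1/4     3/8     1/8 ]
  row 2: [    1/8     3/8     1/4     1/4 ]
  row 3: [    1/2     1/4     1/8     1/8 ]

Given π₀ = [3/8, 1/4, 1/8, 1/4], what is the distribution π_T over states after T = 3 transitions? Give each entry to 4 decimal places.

π = [0.2969, 0.3164, 0.2332, 0.1536]

t=0: π = [0.3750, 0.2500, 0.1250, 0.2500]
t=1: π = [0.3438, 0.3125, 0.2031, 0.1406]
t=2: π = [0.3027, 0.3184, 0.2285, 0.1504]
t=3: π = [0.2969, 0.3164, 0.2332, 0.1536]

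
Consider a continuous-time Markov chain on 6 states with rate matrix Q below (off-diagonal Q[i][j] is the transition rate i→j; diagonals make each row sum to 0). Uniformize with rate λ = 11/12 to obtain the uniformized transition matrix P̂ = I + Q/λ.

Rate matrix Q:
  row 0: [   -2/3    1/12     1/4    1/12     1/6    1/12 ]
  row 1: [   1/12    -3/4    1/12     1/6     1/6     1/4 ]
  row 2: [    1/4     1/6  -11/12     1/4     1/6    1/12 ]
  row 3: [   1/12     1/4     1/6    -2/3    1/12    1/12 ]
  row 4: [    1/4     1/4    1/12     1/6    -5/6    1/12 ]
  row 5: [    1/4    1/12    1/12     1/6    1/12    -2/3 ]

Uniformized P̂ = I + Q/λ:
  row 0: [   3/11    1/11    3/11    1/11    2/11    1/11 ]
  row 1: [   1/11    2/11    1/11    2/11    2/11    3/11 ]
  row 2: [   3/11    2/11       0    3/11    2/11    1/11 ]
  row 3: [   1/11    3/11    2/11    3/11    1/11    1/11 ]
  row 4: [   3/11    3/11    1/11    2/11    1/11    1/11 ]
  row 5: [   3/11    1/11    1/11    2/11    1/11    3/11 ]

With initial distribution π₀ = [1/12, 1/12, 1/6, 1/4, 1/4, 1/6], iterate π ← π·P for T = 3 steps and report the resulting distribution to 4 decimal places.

t=0: π = [0.0833, 0.0833, 0.1667, 0.2500, 0.2500, 0.1667]
t=1: π = [0.2121, 0.2045, 0.1136, 0.2121, 0.1212, 0.1364]
t=2: π = [0.1970, 0.1804, 0.1384, 0.1921, 0.1391, 0.1529]
t=3: π = [0.2050, 0.1801, 0.1316, 0.1940, 0.1378, 0.1515]

π = [0.2050, 0.1801, 0.1316, 0.1940, 0.1378, 0.1515]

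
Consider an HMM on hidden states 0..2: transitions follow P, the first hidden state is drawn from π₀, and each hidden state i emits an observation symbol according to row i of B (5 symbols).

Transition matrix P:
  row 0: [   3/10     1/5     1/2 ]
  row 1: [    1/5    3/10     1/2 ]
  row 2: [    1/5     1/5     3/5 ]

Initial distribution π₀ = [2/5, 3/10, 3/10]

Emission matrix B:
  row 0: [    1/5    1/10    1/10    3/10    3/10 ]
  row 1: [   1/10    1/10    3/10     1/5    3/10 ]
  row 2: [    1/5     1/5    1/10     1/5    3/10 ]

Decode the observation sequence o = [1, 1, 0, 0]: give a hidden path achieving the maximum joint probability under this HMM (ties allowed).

t=0: δ = [4.000e-02, 3.000e-02, 6.000e-02]  (obs o_0=1)
t=1: δ = [1.200e-03, 1.200e-03, 7.200e-03]  ψ = [0, 2, 2]  (obs o_1=1)
t=2: δ = [2.880e-04, 1.440e-04, 8.640e-04]  ψ = [2, 2, 2]  (obs o_2=0)
t=3: δ = [3.456e-05, 1.728e-05, 1.037e-04]  ψ = [2, 2, 2]  (obs o_3=0)
backtrack: best end state = 2; path = [2, 2, 2, 2]

path = [2, 2, 2, 2]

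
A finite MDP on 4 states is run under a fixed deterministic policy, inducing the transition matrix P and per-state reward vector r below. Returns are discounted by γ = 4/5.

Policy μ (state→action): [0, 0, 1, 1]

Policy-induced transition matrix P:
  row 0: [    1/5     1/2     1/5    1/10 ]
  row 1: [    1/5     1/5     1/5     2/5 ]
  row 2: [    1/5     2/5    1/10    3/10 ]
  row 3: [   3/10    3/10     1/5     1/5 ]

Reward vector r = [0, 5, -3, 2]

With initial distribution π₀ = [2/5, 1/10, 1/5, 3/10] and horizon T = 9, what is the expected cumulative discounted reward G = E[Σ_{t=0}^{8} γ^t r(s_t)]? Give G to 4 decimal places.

t=0: π = [0.4000, 0.1000, 0.2000, 0.3000], E[r] = 0.5000, γ^t·E[r] = 0.500000, running G = 0.500000
t=1: π = [0.2300, 0.3900, 0.1800, 0.2000], E[r] = 1.8100, γ^t·E[r] = 1.448000, running G = 1.948000
t=2: π = [0.2200, 0.3250, 0.1820, 0.2730], E[r] = 1.6250, γ^t·E[r] = 1.040000, running G = 2.988000
t=3: π = [0.2273, 0.3297, 0.1818, 0.2612], E[r] = 1.6255, γ^t·E[r] = 0.832256, running G = 3.820256
t=4: π = [0.2261, 0.3307, 0.1818, 0.2614], E[r] = 1.6307, γ^t·E[r] = 0.667922, running G = 4.488178
t=5: π = [0.2261, 0.3303, 0.1818, 0.2617], E[r] = 1.6296, γ^t·E[r] = 0.534003, running G = 5.022182
t=6: π = [0.2262, 0.3304, 0.1818, 0.2616], E[r] = 1.6297, γ^t·E[r] = 0.427215, running G = 5.449397
t=7: π = [0.2262, 0.3304, 0.1818, 0.2616], E[r] = 1.6297, γ^t·E[r] = 0.341776, running G = 5.791173
t=8: π = [0.2262, 0.3304, 0.1818, 0.2616], E[r] = 1.6297, γ^t·E[r] = 0.273420, running G = 6.064593

G = 6.0646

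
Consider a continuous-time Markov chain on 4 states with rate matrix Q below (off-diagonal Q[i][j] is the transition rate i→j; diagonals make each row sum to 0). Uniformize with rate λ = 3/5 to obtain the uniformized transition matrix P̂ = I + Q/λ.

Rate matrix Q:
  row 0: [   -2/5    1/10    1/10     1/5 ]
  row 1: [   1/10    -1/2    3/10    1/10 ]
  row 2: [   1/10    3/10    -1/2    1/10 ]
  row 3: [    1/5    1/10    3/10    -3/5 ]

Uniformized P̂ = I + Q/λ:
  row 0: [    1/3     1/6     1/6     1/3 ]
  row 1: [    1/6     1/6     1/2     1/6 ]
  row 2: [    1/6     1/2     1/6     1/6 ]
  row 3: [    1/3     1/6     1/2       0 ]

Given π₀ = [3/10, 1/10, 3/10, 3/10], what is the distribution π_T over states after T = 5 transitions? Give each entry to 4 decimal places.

π = [0.2354, 0.2718, 0.3164, 0.1764]

t=0: π = [0.3000, 0.1000, 0.3000, 0.3000]
t=1: π = [0.2667, 0.2667, 0.3000, 0.1667]
t=2: π = [0.2389, 0.2667, 0.3111, 0.1833]
t=3: π = [0.2370, 0.2704, 0.3167, 0.1759]
t=4: π = [0.2355, 0.2722, 0.3154, 0.1769]
t=5: π = [0.2354, 0.2718, 0.3164, 0.1764]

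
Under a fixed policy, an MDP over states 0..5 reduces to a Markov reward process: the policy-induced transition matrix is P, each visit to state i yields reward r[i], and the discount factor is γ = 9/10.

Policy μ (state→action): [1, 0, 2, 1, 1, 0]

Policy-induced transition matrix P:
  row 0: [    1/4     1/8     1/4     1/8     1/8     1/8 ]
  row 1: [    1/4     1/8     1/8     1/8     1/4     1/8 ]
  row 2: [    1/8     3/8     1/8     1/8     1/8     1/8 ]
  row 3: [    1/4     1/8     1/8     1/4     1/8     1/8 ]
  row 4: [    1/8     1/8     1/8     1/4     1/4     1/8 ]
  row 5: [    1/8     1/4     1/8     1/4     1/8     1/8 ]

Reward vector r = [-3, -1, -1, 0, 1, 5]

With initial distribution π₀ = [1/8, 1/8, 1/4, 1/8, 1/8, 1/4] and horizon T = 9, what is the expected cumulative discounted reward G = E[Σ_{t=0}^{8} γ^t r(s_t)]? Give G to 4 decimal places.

G = 0.0432

t=0: π = [0.1250, 0.1250, 0.2500, 0.1250, 0.1250, 0.2500], E[r] = 0.6250, γ^t·E[r] = 0.625000, running G = 0.625000
t=1: π = [0.1719, 0.2188, 0.1406, 0.1875, 0.1563, 0.1250], E[r] = -0.0938, γ^t·E[r] = -0.084375, running G = 0.540625
t=2: π = [0.1973, 0.1758, 0.1465, 0.1836, 0.1719, 0.1250], E[r] = -0.1172, γ^t·E[r] = -0.094922, running G = 0.445703
t=3: π = [0.1946, 0.1772, 0.1497, 0.1851, 0.1685, 0.1250], E[r] = -0.1172, γ^t·E[r] = -0.085430, running G = 0.360273
t=4: π = [0.1946, 0.1780, 0.1493, 0.1848, 0.1682, 0.1250], E[r] = -0.1180, γ^t·E[r] = -0.077407, running G = 0.282866
t=5: π = [0.1947, 0.1780, 0.1493, 0.1848, 0.1683, 0.1250], E[r] = -0.1180, γ^t·E[r] = -0.069707, running G = 0.213159
t=6: π = [0.1947, 0.1780, 0.1493, 0.1848, 0.1683, 0.1250], E[r] = -0.1180, γ^t·E[r] = -0.062728, running G = 0.150431
t=7: π = [0.1947, 0.1780, 0.1493, 0.1848, 0.1683, 0.1250], E[r] = -0.1180, γ^t·E[r] = -0.056455, running G = 0.093976
t=8: π = [0.1947, 0.1780, 0.1493, 0.1848, 0.1683, 0.1250], E[r] = -0.1180, γ^t·E[r] = -0.050809, running G = 0.043167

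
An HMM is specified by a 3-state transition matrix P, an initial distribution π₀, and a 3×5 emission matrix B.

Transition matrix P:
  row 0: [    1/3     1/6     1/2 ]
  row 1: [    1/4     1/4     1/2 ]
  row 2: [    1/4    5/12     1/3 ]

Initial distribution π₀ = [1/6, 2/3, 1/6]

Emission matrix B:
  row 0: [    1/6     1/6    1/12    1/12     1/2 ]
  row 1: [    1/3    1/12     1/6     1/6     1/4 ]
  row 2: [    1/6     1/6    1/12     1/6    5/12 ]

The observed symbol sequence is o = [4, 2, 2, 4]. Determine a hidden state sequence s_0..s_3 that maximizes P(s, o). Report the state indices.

t=0: δ = [8.333e-02, 1.667e-01, 6.944e-02]  (obs o_0=4)
t=1: δ = [3.472e-03, 6.944e-03, 6.944e-03]  ψ = [1, 1, 1]  (obs o_1=2)
t=2: δ = [1.447e-04, 4.823e-04, 2.894e-04]  ψ = [1, 2, 1]  (obs o_2=2)
t=3: δ = [6.028e-05, 3.014e-05, 1.005e-04]  ψ = [1, 1, 1]  (obs o_3=4)
backtrack: best end state = 2; path = [1, 2, 1, 2]

path = [1, 2, 1, 2]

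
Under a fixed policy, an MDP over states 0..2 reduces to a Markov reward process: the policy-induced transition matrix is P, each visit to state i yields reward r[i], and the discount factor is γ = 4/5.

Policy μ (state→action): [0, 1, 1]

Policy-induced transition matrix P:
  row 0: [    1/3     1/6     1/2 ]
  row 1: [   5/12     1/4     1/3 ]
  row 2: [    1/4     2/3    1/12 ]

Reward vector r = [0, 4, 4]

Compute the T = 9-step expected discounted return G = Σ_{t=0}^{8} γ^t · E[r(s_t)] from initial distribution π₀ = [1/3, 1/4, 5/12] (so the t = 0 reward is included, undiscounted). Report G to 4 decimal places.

G = 11.5413

t=0: π = [0.3333, 0.2500, 0.4167], E[r] = 2.6667, γ^t·E[r] = 2.666667, running G = 2.666667
t=1: π = [0.3194, 0.3958, 0.2847], E[r] = 2.7222, γ^t·E[r] = 2.177778, running G = 4.844444
t=2: π = [0.3426, 0.3420, 0.3154], E[r] = 2.6296, γ^t·E[r] = 1.682963, running G = 6.527407
t=3: π = [0.3356, 0.3529, 0.3116], E[r] = 2.6578, γ^t·E[r] = 1.360790, running G = 7.888198
t=4: π = [0.3368, 0.3519, 0.3114], E[r] = 2.6529, γ^t·E[r] = 1.086630, running G = 8.974828
t=5: π = [0.3367, 0.3517, 0.3116], E[r] = 2.6532, γ^t·E[r] = 0.869390, running G = 9.844218
t=6: π = [0.3367, 0.3518, 0.3115], E[r] = 2.6533, γ^t·E[r] = 0.695551, running G = 10.539769
t=7: π = [0.3367, 0.3518, 0.3116], E[r] = 2.6533, γ^t·E[r] = 0.556428, running G = 11.096196
t=8: π = [0.3367, 0.3518, 0.3116], E[r] = 2.6533, γ^t·E[r] = 0.445144, running G = 11.541341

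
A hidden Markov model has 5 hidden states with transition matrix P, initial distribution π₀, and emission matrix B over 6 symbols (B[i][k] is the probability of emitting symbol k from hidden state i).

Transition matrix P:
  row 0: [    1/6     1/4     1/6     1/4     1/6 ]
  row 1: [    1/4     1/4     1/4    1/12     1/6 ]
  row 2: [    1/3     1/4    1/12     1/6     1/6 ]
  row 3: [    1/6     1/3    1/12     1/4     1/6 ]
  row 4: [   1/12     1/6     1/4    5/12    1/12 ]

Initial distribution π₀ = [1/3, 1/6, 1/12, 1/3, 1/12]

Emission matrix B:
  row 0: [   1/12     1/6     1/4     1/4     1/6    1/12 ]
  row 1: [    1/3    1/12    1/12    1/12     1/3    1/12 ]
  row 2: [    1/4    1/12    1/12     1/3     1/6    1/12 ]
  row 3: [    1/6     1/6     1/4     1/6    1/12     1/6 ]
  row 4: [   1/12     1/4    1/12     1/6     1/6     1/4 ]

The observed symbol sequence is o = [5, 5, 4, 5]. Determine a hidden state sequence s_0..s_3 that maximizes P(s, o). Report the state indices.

t=0: δ = [2.778e-02, 1.389e-02, 6.944e-03, 5.556e-02, 2.083e-02]  (obs o_0=5)
t=1: δ = [7.716e-04, 1.543e-03, 4.340e-04, 2.315e-03, 2.315e-03]  ψ = [3, 3, 4, 3, 3]  (obs o_1=5)
t=2: δ = [6.430e-05, 2.572e-04, 9.645e-05, 8.038e-05, 6.430e-05]  ψ = [1, 3, 4, 4, 3]  (obs o_2=4)
t=3: δ = [5.358e-06, 5.358e-06, 5.358e-06, 4.465e-06, 1.072e-05]  ψ = [1, 1, 1, 4, 1]  (obs o_3=5)
backtrack: best end state = 4; path = [3, 3, 1, 4]

path = [3, 3, 1, 4]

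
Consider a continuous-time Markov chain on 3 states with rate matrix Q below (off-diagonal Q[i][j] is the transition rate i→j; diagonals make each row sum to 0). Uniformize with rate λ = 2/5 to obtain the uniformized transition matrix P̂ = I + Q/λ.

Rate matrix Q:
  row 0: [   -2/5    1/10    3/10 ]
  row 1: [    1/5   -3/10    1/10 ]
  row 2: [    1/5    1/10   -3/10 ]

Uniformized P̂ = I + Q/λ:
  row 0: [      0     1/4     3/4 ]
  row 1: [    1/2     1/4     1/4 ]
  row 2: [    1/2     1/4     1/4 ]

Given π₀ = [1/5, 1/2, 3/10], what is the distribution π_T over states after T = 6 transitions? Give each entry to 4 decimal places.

π = [0.3313, 0.2500, 0.4188]

t=0: π = [0.2000, 0.5000, 0.3000]
t=1: π = [0.4000, 0.2500, 0.3500]
t=2: π = [0.3000, 0.2500, 0.4500]
t=3: π = [0.3500, 0.2500, 0.4000]
t=4: π = [0.3250, 0.2500, 0.4250]
t=5: π = [0.3375, 0.2500, 0.4125]
t=6: π = [0.3313, 0.2500, 0.4188]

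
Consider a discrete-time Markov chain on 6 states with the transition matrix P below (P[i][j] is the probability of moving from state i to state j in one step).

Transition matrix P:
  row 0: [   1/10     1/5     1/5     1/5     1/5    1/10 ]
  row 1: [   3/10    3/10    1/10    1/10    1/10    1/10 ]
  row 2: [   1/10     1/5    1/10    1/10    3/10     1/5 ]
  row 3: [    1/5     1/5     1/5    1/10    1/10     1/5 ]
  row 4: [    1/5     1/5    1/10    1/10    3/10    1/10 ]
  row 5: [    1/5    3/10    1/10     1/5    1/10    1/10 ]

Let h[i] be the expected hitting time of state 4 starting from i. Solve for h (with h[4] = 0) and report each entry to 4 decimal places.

h = [6.1140, 6.7849, 5.5683, 6.7365, 0.0000, 6.8471]

First-step conditioning: h[4] = 0; for i ≠ 4, h[i] = 1 + Σ_k P[i][k]·h[k].
  h[0] = 1 + 1/10·h[0] + 1/5·h[1] + 1/5·h[2] + 1/5·h[3] + 1/10·h[5]
  h[1] = 1 + 3/10·h[0] + 3/10·h[1] + 1/10·h[2] + 1/10·h[3] + 1/10·h[5]
  h[2] = 1 + 1/10·h[0] + 1/5·h[1] + 1/10·h[2] + 1/10·h[3] + 1/5·h[5]
  h[3] = 1 + 1/5·h[0] + 1/5·h[1] + 1/5·h[2] + 1/10·h[3] + 1/5·h[5]
  h[5] = 1 + 1/5·h[0] + 3/10·h[1] + 1/10·h[2] + 1/5·h[3] + 1/10·h[5]
Solving the 5×5 linear system over states ≠ 4 gives exactly h = [5790/947, 122080/17993, 100190/17993, 121210/17993, 0, 123200/17993] (h[4] = 0 is the target).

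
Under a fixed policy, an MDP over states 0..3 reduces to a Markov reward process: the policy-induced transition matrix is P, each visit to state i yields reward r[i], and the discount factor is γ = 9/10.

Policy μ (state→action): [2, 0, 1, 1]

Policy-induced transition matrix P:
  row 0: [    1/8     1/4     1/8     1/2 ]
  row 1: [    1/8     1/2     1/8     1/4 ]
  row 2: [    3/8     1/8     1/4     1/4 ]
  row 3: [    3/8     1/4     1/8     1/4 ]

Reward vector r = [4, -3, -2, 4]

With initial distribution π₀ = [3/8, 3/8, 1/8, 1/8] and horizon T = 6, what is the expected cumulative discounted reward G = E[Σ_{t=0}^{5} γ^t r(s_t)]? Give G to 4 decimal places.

t=0: π = [0.3750, 0.3750, 0.1250, 0.1250], E[r] = 0.6250, γ^t·E[r] = 0.625000, running G = 0.625000
t=1: π = [0.1875, 0.3281, 0.1406, 0.3438], E[r] = 0.8594, γ^t·E[r] = 0.773438, running G = 1.398438
t=2: π = [0.2461, 0.3145, 0.1426, 0.2969], E[r] = 0.9434, γ^t·E[r] = 0.764121, running G = 2.162559
t=3: π = [0.2349, 0.3108, 0.1428, 0.3115], E[r] = 0.9675, γ^t·E[r] = 0.705329, running G = 2.867887
t=4: π = [0.2386, 0.3098, 0.1429, 0.3087], E[r] = 0.9740, γ^t·E[r] = 0.639021, running G = 3.506908
t=5: π = [0.2379, 0.3096, 0.1429, 0.3096], E[r] = 0.9756, γ^t·E[r] = 0.576099, running G = 4.083007

G = 4.0830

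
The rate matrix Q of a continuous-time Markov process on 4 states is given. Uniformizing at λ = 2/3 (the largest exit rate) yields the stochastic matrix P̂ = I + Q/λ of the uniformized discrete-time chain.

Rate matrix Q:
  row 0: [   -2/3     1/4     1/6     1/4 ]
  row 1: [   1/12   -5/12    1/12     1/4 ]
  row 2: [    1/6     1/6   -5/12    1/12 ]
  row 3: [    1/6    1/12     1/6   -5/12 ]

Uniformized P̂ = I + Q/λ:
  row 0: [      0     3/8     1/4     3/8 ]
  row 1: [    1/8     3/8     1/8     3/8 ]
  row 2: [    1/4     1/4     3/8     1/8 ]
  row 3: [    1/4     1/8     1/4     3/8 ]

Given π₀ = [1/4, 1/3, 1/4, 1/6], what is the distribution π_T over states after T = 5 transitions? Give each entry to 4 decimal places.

π = [0.1734, 0.2657, 0.2478, 0.3131]

t=0: π = [0.2500, 0.3333, 0.2500, 0.1667]
t=1: π = [0.1458, 0.3021, 0.2396, 0.3125]
t=2: π = [0.1758, 0.2669, 0.2422, 0.3151]
t=3: π = [0.1727, 0.2660, 0.2469, 0.3145]
t=4: π = [0.1736, 0.2655, 0.2476, 0.3133]
t=5: π = [0.1734, 0.2657, 0.2478, 0.3131]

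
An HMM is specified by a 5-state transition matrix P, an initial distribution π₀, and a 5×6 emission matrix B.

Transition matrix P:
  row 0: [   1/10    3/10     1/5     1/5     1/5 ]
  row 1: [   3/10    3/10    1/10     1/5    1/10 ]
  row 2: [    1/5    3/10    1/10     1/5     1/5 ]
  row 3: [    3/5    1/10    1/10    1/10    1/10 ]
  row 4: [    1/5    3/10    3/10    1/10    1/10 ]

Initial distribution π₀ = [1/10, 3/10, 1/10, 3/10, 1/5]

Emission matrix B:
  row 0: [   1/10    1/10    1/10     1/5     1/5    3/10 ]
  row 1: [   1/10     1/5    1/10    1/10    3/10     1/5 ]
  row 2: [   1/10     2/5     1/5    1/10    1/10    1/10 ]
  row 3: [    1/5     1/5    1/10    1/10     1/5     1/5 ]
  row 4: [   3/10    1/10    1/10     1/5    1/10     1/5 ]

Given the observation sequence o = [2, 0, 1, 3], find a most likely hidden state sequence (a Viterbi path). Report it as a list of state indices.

t=0: δ = [1.000e-02, 3.000e-02, 2.000e-02, 3.000e-02, 2.000e-02]  (obs o_0=2)
t=1: δ = [1.800e-03, 9.000e-04, 6.000e-04, 1.200e-03, 1.200e-03]  ψ = [3, 1, 4, 1, 2]  (obs o_1=0)
t=2: δ = [7.200e-05, 1.080e-04, 1.440e-04, 7.200e-05, 3.600e-05]  ψ = [3, 0, 0, 0, 0]  (obs o_2=1)
t=3: δ = [8.640e-06, 4.320e-06, 1.440e-06, 2.880e-06, 5.760e-06]  ψ = [3, 2, 0, 2, 2]  (obs o_3=3)
backtrack: best end state = 0; path = [3, 0, 3, 0]

path = [3, 0, 3, 0]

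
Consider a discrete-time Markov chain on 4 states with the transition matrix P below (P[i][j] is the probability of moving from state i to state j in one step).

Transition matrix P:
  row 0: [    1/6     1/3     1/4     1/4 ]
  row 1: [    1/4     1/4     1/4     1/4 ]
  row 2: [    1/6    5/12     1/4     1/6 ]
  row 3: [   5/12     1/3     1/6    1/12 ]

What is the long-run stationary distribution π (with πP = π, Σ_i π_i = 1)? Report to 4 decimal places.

π = [0.2432, 0.3257, 0.2335, 0.1976]

Balance equations π_j = Σ_i π_i·P[i][j]:
  π_0 = 1/6·π_0 + 1/4·π_1 + 1/6·π_2 + 5/12·π_3
  π_1 = 1/3·π_0 + 1/4·π_1 + 5/12·π_2 + 1/3·π_3
  π_2 = 1/4·π_0 + 1/4·π_1 + 1/4·π_2 + 1/6·π_3
  normalize: π_0 + π_1 + π_2 + π_3 = 1
Solving the linear system gives exactly π = [528/2171, 707/2171, 39/167, 33/167].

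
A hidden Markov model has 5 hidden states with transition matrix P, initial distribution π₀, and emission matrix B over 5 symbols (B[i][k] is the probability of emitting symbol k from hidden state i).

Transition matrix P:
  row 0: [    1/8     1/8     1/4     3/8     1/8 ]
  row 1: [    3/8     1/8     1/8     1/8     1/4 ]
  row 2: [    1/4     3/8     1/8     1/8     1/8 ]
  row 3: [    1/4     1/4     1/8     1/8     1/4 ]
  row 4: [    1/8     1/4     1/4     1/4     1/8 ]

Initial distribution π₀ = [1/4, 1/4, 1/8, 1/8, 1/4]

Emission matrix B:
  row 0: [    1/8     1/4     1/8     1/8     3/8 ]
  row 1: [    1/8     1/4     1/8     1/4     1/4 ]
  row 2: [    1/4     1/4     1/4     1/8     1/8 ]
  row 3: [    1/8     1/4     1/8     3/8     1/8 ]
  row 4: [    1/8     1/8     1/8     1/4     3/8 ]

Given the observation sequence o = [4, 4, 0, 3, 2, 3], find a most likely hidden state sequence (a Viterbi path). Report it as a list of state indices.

t=0: δ = [9.375e-02, 6.250e-02, 1.562e-02, 1.562e-02, 9.375e-02]  (obs o_0=4)
t=1: δ = [8.789e-03, 5.859e-03, 2.930e-03, 4.395e-03, 5.859e-03]  ψ = [1, 4, 0, 0, 1]  (obs o_1=4)
t=2: δ = [2.747e-04, 1.831e-04, 5.493e-04, 4.120e-04, 1.831e-04]  ψ = [1, 4, 0, 0, 1]  (obs o_2=0)
t=3: δ = [1.717e-05, 5.150e-05, 8.583e-06, 3.862e-05, 2.575e-05]  ψ = [2, 2, 0, 0, 3]  (obs o_3=3)
t=4: δ = [2.414e-06, 1.207e-06, 1.609e-06, 8.047e-07, 1.609e-06]  ψ = [1, 3, 1, 0, 1]  (obs o_4=2)
t=5: δ = [5.658e-08, 1.509e-07, 7.544e-08, 3.395e-07, 7.544e-08]  ψ = [1, 2, 0, 0, 0]  (obs o_5=3)
backtrack: best end state = 3; path = [1, 0, 2, 1, 0, 3]

path = [1, 0, 2, 1, 0, 3]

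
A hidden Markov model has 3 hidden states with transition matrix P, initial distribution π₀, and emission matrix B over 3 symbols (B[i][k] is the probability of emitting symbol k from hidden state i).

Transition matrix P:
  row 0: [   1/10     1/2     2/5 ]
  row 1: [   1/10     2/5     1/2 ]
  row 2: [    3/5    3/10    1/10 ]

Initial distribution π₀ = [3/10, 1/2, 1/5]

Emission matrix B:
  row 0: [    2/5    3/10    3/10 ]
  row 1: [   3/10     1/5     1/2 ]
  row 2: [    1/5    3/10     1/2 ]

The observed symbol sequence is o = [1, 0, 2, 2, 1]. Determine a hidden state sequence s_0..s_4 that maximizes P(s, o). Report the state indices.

t=0: δ = [9.000e-02, 1.000e-01, 6.000e-02]  (obs o_0=1)
t=1: δ = [1.440e-02, 1.350e-02, 1.000e-02]  ψ = [2, 0, 1]  (obs o_1=0)
t=2: δ = [1.800e-03, 3.600e-03, 3.375e-03]  ψ = [2, 0, 1]  (obs o_2=2)
t=3: δ = [6.075e-04, 7.200e-04, 9.000e-04]  ψ = [2, 1, 1]  (obs o_3=2)
t=4: δ = [1.620e-04, 6.075e-05, 1.080e-04]  ψ = [2, 0, 1]  (obs o_4=1)
backtrack: best end state = 0; path = [2, 0, 1, 2, 0]

path = [2, 0, 1, 2, 0]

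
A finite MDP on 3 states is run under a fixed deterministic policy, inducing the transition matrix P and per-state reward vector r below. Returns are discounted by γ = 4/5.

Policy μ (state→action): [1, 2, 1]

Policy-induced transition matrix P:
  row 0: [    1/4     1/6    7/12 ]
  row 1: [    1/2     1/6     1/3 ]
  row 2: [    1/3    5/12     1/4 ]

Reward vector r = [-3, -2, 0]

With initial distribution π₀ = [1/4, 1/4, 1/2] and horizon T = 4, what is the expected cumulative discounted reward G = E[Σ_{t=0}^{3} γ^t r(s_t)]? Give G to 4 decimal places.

G = -4.3733

t=0: π = [0.2500, 0.2500, 0.5000], E[r] = -1.2500, γ^t·E[r] = -1.250000, running G = -1.250000
t=1: π = [0.3542, 0.2917, 0.3542], E[r] = -1.6458, γ^t·E[r] = -1.316667, running G = -2.566667
t=2: π = [0.3524, 0.2552, 0.3924], E[r] = -1.5677, γ^t·E[r] = -1.003333, running G = -3.570000
t=3: π = [0.3465, 0.2648, 0.3887], E[r] = -1.5690, γ^t·E[r] = -0.803333, running G = -4.373333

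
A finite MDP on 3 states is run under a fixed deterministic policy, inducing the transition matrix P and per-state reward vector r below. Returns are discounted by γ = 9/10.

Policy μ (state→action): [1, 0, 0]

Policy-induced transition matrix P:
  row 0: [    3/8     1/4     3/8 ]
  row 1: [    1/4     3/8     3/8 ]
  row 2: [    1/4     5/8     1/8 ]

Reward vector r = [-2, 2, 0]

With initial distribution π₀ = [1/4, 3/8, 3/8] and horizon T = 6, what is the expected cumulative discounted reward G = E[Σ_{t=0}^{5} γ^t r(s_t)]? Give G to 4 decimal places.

G = 1.2434

t=0: π = [0.2500, 0.3750, 0.3750], E[r] = 0.2500, γ^t·E[r] = 0.250000, running G = 0.250000
t=1: π = [0.2813, 0.4375, 0.2813], E[r] = 0.3125, γ^t·E[r] = 0.281250, running G = 0.531250
t=2: π = [0.2852, 0.4102, 0.3047], E[r] = 0.2500, γ^t·E[r] = 0.202500, running G = 0.733750
t=3: π = [0.2856, 0.4155, 0.2988], E[r] = 0.2598, γ^t·E[r] = 0.189369, running G = 0.923119
t=4: π = [0.2857, 0.4140, 0.3003], E[r] = 0.2566, γ^t·E[r] = 0.168350, running G = 1.091469
t=5: π = [0.2857, 0.4144, 0.2999], E[r] = 0.2573, γ^t·E[r] = 0.151929, running G = 1.243398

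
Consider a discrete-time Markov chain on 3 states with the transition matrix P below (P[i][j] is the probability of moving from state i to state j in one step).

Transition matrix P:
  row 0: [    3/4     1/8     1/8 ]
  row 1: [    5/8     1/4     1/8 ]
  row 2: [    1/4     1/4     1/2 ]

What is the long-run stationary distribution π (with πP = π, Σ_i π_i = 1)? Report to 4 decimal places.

π = [0.6286, 0.1714, 0.2000]

Balance equations π_j = Σ_i π_i·P[i][j]:
  π_0 = 3/4·π_0 + 5/8·π_1 + 1/4·π_2
  π_1 = 1/8·π_0 + 1/4·π_1 + 1/4·π_2
  normalize: π_0 + π_1 + π_2 = 1
Solving the linear system gives exactly π = [22/35, 6/35, 1/5].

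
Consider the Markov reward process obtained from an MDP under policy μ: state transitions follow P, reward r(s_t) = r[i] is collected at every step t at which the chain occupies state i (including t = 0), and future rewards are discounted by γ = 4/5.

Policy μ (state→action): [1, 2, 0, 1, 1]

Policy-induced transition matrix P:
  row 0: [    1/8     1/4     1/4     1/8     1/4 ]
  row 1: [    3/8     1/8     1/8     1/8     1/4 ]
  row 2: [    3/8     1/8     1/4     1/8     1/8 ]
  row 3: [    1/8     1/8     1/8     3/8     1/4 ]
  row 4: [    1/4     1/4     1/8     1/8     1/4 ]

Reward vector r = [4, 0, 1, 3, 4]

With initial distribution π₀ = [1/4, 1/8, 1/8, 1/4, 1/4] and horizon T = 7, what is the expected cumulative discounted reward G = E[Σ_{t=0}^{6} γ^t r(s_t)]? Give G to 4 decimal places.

t=0: π = [0.2500, 0.1250, 0.1250, 0.2500, 0.2500], E[r] = 2.8750, γ^t·E[r] = 2.875000, running G = 2.875000
t=1: π = [0.2188, 0.1875, 0.1719, 0.1875, 0.2344], E[r] = 2.5469, γ^t·E[r] = 2.037500, running G = 4.912500
t=2: π = [0.2441, 0.1816, 0.1738, 0.1719, 0.2285], E[r] = 2.5801, γ^t·E[r] = 1.651250, running G = 6.563750
t=3: π = [0.2424, 0.1841, 0.1772, 0.1680, 0.2283], E[r] = 2.5640, γ^t·E[r] = 1.312750, running G = 7.876500
t=4: π = [0.2439, 0.1838, 0.1775, 0.1670, 0.2278], E[r] = 2.5653, γ^t·E[r] = 1.050738, running G = 8.927238
t=5: π = [0.2438, 0.1840, 0.1777, 0.1667, 0.2278], E[r] = 2.5644, γ^t·E[r] = 0.840303, running G = 9.767540
t=6: π = [0.2439, 0.1840, 0.1777, 0.1667, 0.2278], E[r] = 2.5645, γ^t·E[r] = 0.672255, running G = 10.439795

G = 10.4398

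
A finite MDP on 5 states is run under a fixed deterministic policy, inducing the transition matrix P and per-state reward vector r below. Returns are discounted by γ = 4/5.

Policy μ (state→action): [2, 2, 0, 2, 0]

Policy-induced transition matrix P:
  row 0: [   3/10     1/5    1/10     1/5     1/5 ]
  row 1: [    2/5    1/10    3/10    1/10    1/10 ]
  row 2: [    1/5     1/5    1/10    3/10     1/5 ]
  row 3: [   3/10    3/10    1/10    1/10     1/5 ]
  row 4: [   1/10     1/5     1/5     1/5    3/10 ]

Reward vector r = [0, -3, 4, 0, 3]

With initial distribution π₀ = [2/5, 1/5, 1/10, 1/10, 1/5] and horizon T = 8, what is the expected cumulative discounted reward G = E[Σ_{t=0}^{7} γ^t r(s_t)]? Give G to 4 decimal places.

G = 2.4552

t=0: π = [0.4000, 0.2000, 0.1000, 0.1000, 0.2000], E[r] = 0.4000, γ^t·E[r] = 0.400000, running G = 0.400000
t=1: π = [0.2700, 0.1900, 0.1600, 0.1800, 0.2000], E[r] = 0.6700, γ^t·E[r] = 0.536000, running G = 0.936000
t=2: π = [0.2630, 0.1990, 0.1580, 0.1790, 0.2010], E[r] = 0.6380, γ^t·E[r] = 0.408320, running G = 1.344320
t=3: π = [0.2639, 0.1980, 0.1599, 0.1780, 0.2002], E[r] = 0.6462, γ^t·E[r] = 0.330854, running G = 1.675174
t=4: π = [0.2638, 0.1980, 0.1596, 0.1784, 0.2002], E[r] = 0.6451, γ^t·E[r] = 0.264249, running G = 1.939424
t=5: π = [0.2638, 0.1980, 0.1596, 0.1783, 0.2002], E[r] = 0.6450, γ^t·E[r] = 0.211366, running G = 2.150789
t=6: π = [0.2638, 0.1980, 0.1596, 0.1783, 0.2002], E[r] = 0.6451, γ^t·E[r] = 0.169106, running G = 2.319896
t=7: π = [0.2638, 0.1980, 0.1596, 0.1783, 0.2002], E[r] = 0.6451, γ^t·E[r] = 0.135283, running G = 2.455178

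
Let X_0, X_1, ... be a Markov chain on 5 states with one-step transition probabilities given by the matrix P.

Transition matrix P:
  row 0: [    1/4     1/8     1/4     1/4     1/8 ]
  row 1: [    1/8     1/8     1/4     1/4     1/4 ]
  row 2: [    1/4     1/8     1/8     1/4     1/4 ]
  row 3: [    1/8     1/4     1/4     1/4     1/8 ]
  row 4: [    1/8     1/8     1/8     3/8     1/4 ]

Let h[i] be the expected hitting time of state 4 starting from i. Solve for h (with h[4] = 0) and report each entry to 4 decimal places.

First-step conditioning: h[4] = 0; for i ≠ 4, h[i] = 1 + Σ_k P[i][k]·h[k].
  h[0] = 1 + 1/4·h[0] + 1/8·h[1] + 1/4·h[2] + 1/4·h[3]
  h[1] = 1 + 1/8·h[0] + 1/8·h[1] + 1/4·h[2] + 1/4·h[3]
  h[2] = 1 + 1/4·h[0] + 1/8·h[1] + 1/8·h[2] + 1/4·h[3]
  h[3] = 1 + 1/8·h[0] + 1/4·h[1] + 1/4·h[2] + 1/4·h[3]
Solving the 4×4 linear system over states ≠ 4 gives exactly h = [2304/397, 2016/397, 2048/397, 2268/397, 0] (h[4] = 0 is the target).

h = [5.8035, 5.0781, 5.1587, 5.7128, 0.0000]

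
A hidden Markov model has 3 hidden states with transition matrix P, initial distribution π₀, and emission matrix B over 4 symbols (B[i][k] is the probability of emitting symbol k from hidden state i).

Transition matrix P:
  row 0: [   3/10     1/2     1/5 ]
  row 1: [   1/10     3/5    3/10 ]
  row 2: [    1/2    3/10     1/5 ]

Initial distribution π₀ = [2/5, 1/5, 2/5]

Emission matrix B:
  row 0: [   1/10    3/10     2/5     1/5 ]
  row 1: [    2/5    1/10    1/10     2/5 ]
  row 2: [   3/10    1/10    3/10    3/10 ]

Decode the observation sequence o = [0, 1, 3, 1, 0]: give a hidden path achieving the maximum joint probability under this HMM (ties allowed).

t=0: δ = [4.000e-02, 8.000e-02, 1.200e-01]  (obs o_0=0)
t=1: δ = [1.800e-02, 4.800e-03, 2.400e-03]  ψ = [2, 1, 1]  (obs o_1=1)
t=2: δ = [1.080e-03, 3.600e-03, 1.080e-03]  ψ = [0, 0, 0]  (obs o_2=3)
t=3: δ = [1.620e-04, 2.160e-04, 1.080e-04]  ψ = [2, 1, 1]  (obs o_3=1)
t=4: δ = [5.400e-06, 5.184e-05, 1.944e-05]  ψ = [2, 1, 1]  (obs o_4=0)
backtrack: best end state = 1; path = [2, 0, 1, 1, 1]

path = [2, 0, 1, 1, 1]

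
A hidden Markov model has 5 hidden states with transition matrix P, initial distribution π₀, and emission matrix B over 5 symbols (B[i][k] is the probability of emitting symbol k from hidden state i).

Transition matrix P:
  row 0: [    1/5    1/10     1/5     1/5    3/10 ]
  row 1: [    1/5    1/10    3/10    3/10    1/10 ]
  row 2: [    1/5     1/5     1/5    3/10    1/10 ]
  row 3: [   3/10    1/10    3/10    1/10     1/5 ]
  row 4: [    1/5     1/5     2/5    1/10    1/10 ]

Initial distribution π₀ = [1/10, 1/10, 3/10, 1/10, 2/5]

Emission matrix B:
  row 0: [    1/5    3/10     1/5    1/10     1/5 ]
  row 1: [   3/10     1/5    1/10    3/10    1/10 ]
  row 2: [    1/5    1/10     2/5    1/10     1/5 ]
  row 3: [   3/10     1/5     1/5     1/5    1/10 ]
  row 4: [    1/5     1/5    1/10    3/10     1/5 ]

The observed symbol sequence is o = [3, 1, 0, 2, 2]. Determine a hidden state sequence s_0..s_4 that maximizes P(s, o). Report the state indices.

t=0: δ = [1.000e-02, 3.000e-02, 3.000e-02, 2.000e-02, 1.200e-01]  (obs o_0=3)
t=1: δ = [7.200e-03, 4.800e-03, 4.800e-03, 2.400e-03, 2.400e-03]  ψ = [4, 4, 4, 4, 4]  (obs o_1=1)
t=2: δ = [2.880e-04, 2.880e-04, 2.880e-04, 4.320e-04, 4.320e-04]  ψ = [0, 2, 0, 0, 0]  (obs o_2=0)
t=3: δ = [2.592e-05, 8.640e-06, 6.912e-05, 1.728e-05, 8.640e-06]  ψ = [3, 4, 4, 1, 0]  (obs o_3=2)
t=4: δ = [2.765e-06, 1.382e-06, 5.530e-06, 4.147e-06, 7.776e-07]  ψ = [2, 2, 2, 2, 0]  (obs o_4=2)
backtrack: best end state = 2; path = [4, 0, 4, 2, 2]

path = [4, 0, 4, 2, 2]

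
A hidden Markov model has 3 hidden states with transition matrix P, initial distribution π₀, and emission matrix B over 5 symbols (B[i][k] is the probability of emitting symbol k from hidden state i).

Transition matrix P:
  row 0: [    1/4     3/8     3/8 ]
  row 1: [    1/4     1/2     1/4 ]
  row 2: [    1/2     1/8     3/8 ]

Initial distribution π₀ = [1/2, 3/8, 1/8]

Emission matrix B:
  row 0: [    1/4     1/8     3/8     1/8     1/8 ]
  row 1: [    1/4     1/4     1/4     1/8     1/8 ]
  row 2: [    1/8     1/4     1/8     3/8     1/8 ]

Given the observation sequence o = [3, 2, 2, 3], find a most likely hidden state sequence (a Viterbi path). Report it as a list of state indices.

t=0: δ = [6.250e-02, 4.688e-02, 4.688e-02]  (obs o_0=3)
t=1: δ = [8.789e-03, 5.859e-03, 2.930e-03]  ψ = [2, 0, 0]  (obs o_1=2)
t=2: δ = [8.240e-04, 8.240e-04, 4.120e-04]  ψ = [0, 0, 0]  (obs o_2=2)
t=3: δ = [2.575e-05, 5.150e-05, 1.159e-04]  ψ = [0, 1, 0]  (obs o_3=3)
backtrack: best end state = 2; path = [2, 0, 0, 2]

path = [2, 0, 0, 2]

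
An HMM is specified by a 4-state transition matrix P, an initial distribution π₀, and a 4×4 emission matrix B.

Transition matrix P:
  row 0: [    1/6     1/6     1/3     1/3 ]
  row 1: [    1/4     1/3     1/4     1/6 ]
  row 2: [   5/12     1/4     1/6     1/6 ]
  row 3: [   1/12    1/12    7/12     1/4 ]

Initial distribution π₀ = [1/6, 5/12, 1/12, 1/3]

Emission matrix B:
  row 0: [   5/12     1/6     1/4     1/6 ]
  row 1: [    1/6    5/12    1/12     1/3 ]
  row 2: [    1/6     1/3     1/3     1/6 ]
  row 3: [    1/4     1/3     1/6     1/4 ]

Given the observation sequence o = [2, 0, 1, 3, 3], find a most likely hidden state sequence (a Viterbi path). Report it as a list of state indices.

t=0: δ = [4.167e-02, 3.472e-02, 2.778e-02, 5.556e-02]  (obs o_0=2)
t=1: δ = [4.823e-03, 1.929e-03, 5.401e-03, 3.472e-03]  ψ = [2, 1, 3, 0]  (obs o_1=0)
t=2: δ = [3.751e-04, 5.626e-04, 6.752e-04, 5.358e-04]  ψ = [2, 2, 3, 0]  (obs o_2=1)
t=3: δ = [4.689e-05, 6.251e-05, 5.210e-05, 3.349e-05]  ψ = [2, 1, 3, 3]  (obs o_3=3)
t=4: δ = [3.618e-06, 6.946e-06, 3.256e-06, 3.907e-06]  ψ = [2, 1, 3, 0]  (obs o_4=3)
backtrack: best end state = 1; path = [3, 2, 1, 1, 1]

path = [3, 2, 1, 1, 1]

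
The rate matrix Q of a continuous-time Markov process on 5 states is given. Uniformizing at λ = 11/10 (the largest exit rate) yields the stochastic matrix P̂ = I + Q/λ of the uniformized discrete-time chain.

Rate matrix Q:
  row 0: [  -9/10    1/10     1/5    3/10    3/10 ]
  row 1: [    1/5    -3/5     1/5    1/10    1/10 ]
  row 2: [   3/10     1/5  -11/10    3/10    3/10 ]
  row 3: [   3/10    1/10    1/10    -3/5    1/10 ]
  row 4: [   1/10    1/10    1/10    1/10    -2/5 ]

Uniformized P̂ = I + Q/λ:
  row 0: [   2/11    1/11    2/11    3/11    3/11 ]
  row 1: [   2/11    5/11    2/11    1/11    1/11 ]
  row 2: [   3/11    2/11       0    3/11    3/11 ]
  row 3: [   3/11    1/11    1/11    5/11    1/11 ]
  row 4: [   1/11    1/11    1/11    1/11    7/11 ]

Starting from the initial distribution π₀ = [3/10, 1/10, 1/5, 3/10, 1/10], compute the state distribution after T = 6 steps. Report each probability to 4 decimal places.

π = [0.1844, 0.1588, 0.1120, 0.2286, 0.3162]

t=0: π = [0.3000, 0.1000, 0.2000, 0.3000, 0.1000]
t=1: π = [0.2182, 0.1455, 0.1091, 0.2909, 0.2364]
t=2: π = [0.1967, 0.1537, 0.1140, 0.2562, 0.2793]
t=3: π = [0.1901, 0.1572, 0.1124, 0.2406, 0.2998]
t=4: π = [0.1867, 0.1583, 0.1123, 0.2334, 0.3094]
t=5: π = [0.1851, 0.1587, 0.1121, 0.2301, 0.3140]
t=6: π = [0.1844, 0.1588, 0.1120, 0.2286, 0.3162]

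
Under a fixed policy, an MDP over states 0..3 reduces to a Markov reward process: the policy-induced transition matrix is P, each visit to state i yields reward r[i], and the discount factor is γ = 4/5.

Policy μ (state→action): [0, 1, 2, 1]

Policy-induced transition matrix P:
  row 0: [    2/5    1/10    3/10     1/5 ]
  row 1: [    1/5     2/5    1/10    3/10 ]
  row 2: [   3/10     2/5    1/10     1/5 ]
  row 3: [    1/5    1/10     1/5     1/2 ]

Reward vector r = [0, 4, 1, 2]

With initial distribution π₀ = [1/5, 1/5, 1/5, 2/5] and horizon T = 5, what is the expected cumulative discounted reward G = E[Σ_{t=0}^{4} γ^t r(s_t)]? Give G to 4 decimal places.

t=0: π = [0.2000, 0.2000, 0.2000, 0.4000], E[r] = 1.8000, γ^t·E[r] = 1.800000, running G = 1.800000
t=1: π = [0.2600, 0.2200, 0.1800, 0.3400], E[r] = 1.7400, γ^t·E[r] = 1.392000, running G = 3.192000
t=2: π = [0.2700, 0.2200, 0.1860, 0.3240], E[r] = 1.7140, γ^t·E[r] = 1.096960, running G = 4.288960
t=3: π = [0.2726, 0.2218, 0.1864, 0.3192], E[r] = 1.7120, γ^t·E[r] = 0.876544, running G = 5.165504
t=4: π = [0.2732, 0.2225, 0.1864, 0.3179], E[r] = 1.7122, γ^t·E[r] = 0.701301, running G = 5.866805

G = 5.8668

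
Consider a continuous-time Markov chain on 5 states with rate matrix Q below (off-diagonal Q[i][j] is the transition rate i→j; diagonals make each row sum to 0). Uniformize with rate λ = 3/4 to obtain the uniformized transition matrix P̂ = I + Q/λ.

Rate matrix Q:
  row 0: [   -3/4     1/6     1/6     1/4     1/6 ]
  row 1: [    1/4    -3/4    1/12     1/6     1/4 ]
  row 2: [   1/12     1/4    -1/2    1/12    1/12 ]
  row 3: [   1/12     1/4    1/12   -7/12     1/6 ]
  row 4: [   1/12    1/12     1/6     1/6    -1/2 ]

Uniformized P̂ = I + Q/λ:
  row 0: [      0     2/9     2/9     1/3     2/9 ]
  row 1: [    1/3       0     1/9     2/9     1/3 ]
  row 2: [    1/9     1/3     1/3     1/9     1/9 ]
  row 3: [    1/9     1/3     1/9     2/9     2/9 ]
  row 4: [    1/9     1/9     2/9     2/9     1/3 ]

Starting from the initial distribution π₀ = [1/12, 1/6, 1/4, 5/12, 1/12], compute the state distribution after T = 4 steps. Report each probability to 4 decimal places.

t=0: π = [0.0833, 0.1667, 0.2500, 0.4167, 0.0833]
t=1: π = [0.1389, 0.2500, 0.1852, 0.2037, 0.2222]
t=2: π = [0.1512, 0.1852, 0.1924, 0.2171, 0.2541]
t=3: π = [0.1355, 0.1983, 0.1989, 0.2176, 0.2497]
t=4: π = [0.1401, 0.1967, 0.1981, 0.2152, 0.2499]

π = [0.1401, 0.1967, 0.1981, 0.2152, 0.2499]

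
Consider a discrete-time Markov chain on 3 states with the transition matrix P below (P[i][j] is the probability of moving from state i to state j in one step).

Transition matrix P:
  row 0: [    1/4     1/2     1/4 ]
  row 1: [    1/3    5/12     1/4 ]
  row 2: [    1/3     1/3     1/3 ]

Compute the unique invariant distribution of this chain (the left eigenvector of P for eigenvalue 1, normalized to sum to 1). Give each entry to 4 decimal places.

π = [0.3077, 0.4196, 0.2727]

Balance equations π_j = Σ_i π_i·P[i][j]:
  π_0 = 1/4·π_0 + 1/3·π_1 + 1/3·π_2
  π_1 = 1/2·π_0 + 5/12·π_1 + 1/3·π_2
  normalize: π_0 + π_1 + π_2 = 1
Solving the linear system gives exactly π = [4/13, 60/143, 3/11].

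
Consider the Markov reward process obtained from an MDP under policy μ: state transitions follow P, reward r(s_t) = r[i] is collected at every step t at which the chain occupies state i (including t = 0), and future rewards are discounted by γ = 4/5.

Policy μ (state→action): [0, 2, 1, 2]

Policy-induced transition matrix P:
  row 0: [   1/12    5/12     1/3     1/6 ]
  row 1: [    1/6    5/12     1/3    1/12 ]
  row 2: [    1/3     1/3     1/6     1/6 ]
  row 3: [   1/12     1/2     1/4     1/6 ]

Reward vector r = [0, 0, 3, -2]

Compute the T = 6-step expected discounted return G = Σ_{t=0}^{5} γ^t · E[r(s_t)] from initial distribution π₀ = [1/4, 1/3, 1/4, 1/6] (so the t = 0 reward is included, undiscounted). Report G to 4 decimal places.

t=0: π = [0.2500, 0.3333, 0.2500, 0.1667], E[r] = 0.4167, γ^t·E[r] = 0.416667, running G = 0.416667
t=1: π = [0.1736, 0.4097, 0.2778, 0.1389], E[r] = 0.5556, γ^t·E[r] = 0.444444, running G = 0.861111
t=2: π = [0.1869, 0.4051, 0.2755, 0.1325], E[r] = 0.5613, γ^t·E[r] = 0.359259, running G = 1.220370
t=3: π = [0.1860, 0.4048, 0.2764, 0.1329], E[r] = 0.5633, γ^t·E[r] = 0.288420, running G = 1.508790
t=4: π = [0.1862, 0.4047, 0.2762, 0.1329], E[r] = 0.5627, γ^t·E[r] = 0.230486, running G = 1.739276
t=5: π = [0.1861, 0.4047, 0.2762, 0.1329], E[r] = 0.5628, γ^t·E[r] = 0.184414, running G = 1.923690

G = 1.9237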